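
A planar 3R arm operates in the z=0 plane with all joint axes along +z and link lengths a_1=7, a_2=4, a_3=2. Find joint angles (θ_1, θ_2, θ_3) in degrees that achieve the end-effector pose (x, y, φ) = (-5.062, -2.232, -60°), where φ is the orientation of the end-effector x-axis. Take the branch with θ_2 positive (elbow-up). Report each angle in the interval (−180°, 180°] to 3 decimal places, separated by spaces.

wrist centre = target − a_3·(cos φ, sin φ) = (-6.0620, -0.4999)
cos θ_2 = (36.9978−7²−4²)/(2·7·4) = -0.5000; θ_2 = 120.0026° (elbow-up)
β = atan2(-0.4999,-6.0620) = -175.2853°; ψ = atan2(3.4640,4.9998) = 34.7151°
θ_1 = β − ψ = -210.0005°
θ_3 = φ − θ_1 − θ_2 = 29.9979° (wrapped to (-180°,180°])

150.000 120.003 29.998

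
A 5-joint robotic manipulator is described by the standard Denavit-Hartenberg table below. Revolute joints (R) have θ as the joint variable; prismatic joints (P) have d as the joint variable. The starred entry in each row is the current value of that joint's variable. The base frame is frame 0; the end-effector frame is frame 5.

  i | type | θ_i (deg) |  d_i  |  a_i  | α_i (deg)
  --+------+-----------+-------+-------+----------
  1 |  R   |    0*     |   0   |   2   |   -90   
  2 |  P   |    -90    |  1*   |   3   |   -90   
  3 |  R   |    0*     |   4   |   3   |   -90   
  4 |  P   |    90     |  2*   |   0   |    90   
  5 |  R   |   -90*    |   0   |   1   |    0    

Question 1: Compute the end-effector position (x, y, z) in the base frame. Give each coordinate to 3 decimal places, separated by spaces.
6.000 -0.000 6.000

after link 1: o_1 = (2.0000, 0.0000, 0.0000)
after link 2: o_2 = (2.0000, 1.0000, 3.0000)
after link 3: o_3 = (6.0000, 1.0000, 6.0000)
after link 4: o_4 = (6.0000, -1.0000, 6.0000)
after link 5: o_5 = (6.0000, -0.0000, 6.0000)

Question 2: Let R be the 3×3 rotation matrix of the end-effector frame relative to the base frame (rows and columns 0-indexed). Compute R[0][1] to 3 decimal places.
-1.000

End-effector y-axis (col 1 of R) = (-1.0000,-0.0000,0.0000)
R[0][1] = -1.0000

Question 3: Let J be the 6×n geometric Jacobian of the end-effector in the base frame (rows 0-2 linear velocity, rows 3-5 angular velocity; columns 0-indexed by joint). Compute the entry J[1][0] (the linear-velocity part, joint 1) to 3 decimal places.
axis z_0 = ẑ; lever o_n−o_0 = (6.0000,-0.0000,6.0000)
cross product → J_v[:, 0] = (0.0000,6.0000,-0.0000)
J_ω[:, 0] = z_0
entry J[1][0] = 6.0000

6.000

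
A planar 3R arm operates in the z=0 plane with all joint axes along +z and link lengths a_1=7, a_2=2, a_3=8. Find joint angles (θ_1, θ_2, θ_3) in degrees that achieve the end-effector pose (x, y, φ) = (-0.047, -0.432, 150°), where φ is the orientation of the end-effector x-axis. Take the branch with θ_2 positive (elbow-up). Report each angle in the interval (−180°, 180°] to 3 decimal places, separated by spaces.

wrist centre = target − a_3·(cos φ, sin φ) = (6.8812, -4.4320)
cos θ_2 = (66.9936−7²−2²)/(2·7·2) = 0.4998; θ_2 = 60.0152° (elbow-up)
β = atan2(-4.4320,6.8812) = -32.7845°; ψ = atan2(1.7323,7.9995) = 12.2188°
θ_1 = β − ψ = -45.0033°
θ_3 = φ − θ_1 − θ_2 = 134.9882° (wrapped to (-180°,180°])

-45.003 60.015 134.988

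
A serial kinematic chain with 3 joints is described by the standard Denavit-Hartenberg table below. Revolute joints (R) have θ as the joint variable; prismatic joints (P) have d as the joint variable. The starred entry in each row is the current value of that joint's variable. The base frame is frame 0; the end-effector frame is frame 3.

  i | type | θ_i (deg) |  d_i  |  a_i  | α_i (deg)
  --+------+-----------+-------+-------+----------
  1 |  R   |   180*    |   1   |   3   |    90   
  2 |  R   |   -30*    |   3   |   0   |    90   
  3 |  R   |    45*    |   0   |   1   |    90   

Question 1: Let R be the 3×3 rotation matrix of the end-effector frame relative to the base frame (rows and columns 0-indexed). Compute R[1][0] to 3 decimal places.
End-effector x-axis (col 0 of R) = (-0.6124,0.7071,-0.3536)
R[1][0] = 0.7071

0.707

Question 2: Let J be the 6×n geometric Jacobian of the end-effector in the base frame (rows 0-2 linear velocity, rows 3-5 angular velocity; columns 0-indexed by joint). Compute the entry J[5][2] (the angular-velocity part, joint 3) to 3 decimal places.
axis z_2 = (0.5000,0.0000,-0.8660); lever o_n−o_2 = (-0.6124,0.7071,-0.3536)
cross product → J_v[:, 2] = (0.6124,0.7071,0.3536)
J_ω[:, 2] = z_2
entry J[5][2] = -0.8660

-0.866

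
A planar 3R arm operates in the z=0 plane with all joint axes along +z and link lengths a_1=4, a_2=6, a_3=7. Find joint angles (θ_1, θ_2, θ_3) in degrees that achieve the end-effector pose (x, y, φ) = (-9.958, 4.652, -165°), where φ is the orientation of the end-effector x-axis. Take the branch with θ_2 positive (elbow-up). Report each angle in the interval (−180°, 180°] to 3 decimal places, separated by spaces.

60.002 90.003 44.995

wrist centre = target − a_3·(cos φ, sin φ) = (-3.1965, 6.4637)
cos θ_2 = (51.9976−4²−6²)/(2·4·6) = -0.0001; θ_2 = 90.0029° (elbow-up)
β = atan2(6.4637,-3.1965) = 116.3138°; ψ = atan2(6.0000,3.9997) = 56.3119°
θ_1 = β − ψ = 60.0019°
θ_3 = φ − θ_1 − θ_2 = 44.9952° (wrapped to (-180°,180°])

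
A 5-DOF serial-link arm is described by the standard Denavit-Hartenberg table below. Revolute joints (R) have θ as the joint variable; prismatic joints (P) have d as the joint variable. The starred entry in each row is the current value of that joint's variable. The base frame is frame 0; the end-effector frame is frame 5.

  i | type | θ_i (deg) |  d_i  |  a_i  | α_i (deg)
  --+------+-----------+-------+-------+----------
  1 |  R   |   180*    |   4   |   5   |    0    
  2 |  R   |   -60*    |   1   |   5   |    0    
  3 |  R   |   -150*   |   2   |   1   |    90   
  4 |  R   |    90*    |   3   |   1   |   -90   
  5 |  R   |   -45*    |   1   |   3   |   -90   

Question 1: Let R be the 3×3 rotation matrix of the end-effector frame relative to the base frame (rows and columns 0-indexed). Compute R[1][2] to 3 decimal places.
End-effector z-axis (col 2 of R) = (0.3536,0.6124,0.7071)
R[1][2] = 0.6124

0.612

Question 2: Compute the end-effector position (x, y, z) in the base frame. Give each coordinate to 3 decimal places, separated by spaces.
after link 1: o_1 = (-5.0000, 0.0000, 4.0000)
after link 2: o_2 = (-7.5000, 4.3301, 5.0000)
after link 3: o_3 = (-6.6340, 3.8301, 7.0000)
after link 4: o_4 = (-8.1340, 1.2321, 8.0000)
after link 5: o_5 = (-10.0607, -0.1051, 10.1213)

-10.061 -0.105 10.121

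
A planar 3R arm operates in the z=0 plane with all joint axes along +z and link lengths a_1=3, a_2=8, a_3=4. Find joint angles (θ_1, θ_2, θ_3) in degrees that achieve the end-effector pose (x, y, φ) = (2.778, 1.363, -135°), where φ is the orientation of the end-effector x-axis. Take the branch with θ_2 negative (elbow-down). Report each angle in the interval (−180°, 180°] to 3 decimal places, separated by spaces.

134.995 -120.000 -149.995

wrist centre = target − a_3·(cos φ, sin φ) = (5.6064, 4.1914)
cos θ_2 = (49.0001−3²−8²)/(2·3·8) = -0.5000; θ_2 = -119.9999° (elbow-down)
β = atan2(4.1914,5.6064) = 36.7822°; ψ = atan2(-6.9282,-1.0000) = -98.2131°
θ_1 = β − ψ = 134.9953°
θ_3 = φ − θ_1 − θ_2 = -149.9954° (wrapped to (-180°,180°])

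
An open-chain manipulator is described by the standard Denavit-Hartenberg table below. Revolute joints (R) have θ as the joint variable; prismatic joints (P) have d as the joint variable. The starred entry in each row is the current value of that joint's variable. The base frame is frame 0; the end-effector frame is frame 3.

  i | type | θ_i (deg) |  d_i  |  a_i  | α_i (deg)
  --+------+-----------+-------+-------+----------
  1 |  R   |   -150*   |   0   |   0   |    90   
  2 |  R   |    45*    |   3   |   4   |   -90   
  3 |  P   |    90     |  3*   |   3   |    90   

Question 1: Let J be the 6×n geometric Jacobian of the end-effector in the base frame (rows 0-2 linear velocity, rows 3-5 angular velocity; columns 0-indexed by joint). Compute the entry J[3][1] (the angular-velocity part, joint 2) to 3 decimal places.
-0.500

axis z_1 = (-0.5000,0.8660,0.0000); lever o_n−o_1 = (-0.6124,-0.3536,4.9497)
cross product → J_v[:, 1] = (4.2866,2.4749,0.7071)
J_ω[:, 1] = z_1
entry J[3][1] = -0.5000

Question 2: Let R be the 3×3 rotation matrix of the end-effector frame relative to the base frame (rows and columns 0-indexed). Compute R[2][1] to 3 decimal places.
End-effector y-axis (col 1 of R) = (0.6124,0.3536,0.7071)
R[2][1] = 0.7071

0.707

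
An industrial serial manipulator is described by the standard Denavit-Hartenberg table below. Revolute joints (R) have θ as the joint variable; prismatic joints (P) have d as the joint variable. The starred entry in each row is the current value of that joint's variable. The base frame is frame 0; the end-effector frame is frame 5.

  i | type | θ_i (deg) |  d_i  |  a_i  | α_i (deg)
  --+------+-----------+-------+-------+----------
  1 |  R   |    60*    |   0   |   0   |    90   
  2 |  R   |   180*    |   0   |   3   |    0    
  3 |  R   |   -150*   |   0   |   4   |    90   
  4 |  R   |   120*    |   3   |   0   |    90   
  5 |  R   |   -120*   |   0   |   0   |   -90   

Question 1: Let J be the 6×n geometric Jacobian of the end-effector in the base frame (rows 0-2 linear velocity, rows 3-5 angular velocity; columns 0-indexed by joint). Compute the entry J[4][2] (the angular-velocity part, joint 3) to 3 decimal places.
-0.500

axis z_2 = (0.8660,-0.5000,0.0000); lever o_n−o_2 = (2.4821,4.2990,-0.5981)
cross product → J_v[:, 2] = (0.2990,0.5179,4.9641)
J_ω[:, 2] = z_2
entry J[4][2] = -0.5000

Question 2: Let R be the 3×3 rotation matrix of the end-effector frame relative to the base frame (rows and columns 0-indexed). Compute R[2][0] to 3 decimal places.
End-effector x-axis (col 0 of R) = (-0.4833,0.0290,0.8750)
R[2][0] = 0.8750

0.875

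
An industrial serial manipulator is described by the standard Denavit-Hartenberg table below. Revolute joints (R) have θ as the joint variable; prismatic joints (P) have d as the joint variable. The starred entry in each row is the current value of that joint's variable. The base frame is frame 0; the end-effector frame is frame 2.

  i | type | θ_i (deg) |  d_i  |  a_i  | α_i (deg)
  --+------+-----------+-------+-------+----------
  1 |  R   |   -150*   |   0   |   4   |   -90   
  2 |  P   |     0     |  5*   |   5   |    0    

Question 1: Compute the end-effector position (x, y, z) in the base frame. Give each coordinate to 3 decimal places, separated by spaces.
-5.294 -8.830 0.000

after link 1: o_1 = (-3.4641, -2.0000, 0.0000)
after link 2: o_2 = (-5.2942, -8.8301, 0.0000)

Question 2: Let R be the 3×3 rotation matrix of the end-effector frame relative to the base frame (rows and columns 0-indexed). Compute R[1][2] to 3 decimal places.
End-effector z-axis (col 2 of R) = (0.5000,-0.8660,0.0000)
R[1][2] = -0.8660

-0.866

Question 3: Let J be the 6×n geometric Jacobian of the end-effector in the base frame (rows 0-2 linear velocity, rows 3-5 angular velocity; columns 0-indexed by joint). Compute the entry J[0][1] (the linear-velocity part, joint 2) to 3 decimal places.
0.500

prismatic axis z_1 = (0.5000,-0.8660,0.0000)
J_v[:, 1] = z_1; J_ω[:, 1] = (0,0,0)
entry J[0][1] = 0.5000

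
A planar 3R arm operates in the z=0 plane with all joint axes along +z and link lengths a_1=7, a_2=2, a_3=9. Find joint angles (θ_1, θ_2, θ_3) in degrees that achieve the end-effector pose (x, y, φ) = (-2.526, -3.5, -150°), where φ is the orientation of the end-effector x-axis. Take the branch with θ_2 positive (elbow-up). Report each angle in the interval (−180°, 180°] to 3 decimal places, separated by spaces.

wrist centre = target − a_3·(cos φ, sin φ) = (5.2682, 1.0000)
cos θ_2 = (28.7542−7²−2²)/(2·7·2) = -0.8659; θ_2 = 149.9880° (elbow-up)
β = atan2(1.0000,5.2682) = 10.7479°; ψ = atan2(1.0004,5.2682) = 10.7518°
θ_1 = β − ψ = -0.0040°
θ_3 = φ − θ_1 − θ_2 = 60.0160° (wrapped to (-180°,180°])

-0.004 149.988 60.016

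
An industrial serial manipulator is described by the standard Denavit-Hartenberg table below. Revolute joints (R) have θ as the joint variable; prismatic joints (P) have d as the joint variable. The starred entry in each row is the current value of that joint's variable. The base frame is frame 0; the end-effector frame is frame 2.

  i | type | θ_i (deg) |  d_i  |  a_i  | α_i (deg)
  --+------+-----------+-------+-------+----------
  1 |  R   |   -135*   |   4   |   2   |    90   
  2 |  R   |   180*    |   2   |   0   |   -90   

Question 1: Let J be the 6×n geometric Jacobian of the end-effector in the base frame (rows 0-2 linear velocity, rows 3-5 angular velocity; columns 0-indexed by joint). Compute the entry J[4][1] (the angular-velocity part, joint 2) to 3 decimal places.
axis z_1 = (-0.7071,0.7071,0.0000); lever o_n−o_1 = (-1.4142,1.4142,0.0000)
cross product → J_v[:, 1] = (-0.0000,-0.0000,-0.0000)
J_ω[:, 1] = z_1
entry J[4][1] = 0.7071

0.707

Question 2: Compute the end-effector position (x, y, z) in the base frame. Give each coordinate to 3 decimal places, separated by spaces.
after link 1: o_1 = (-1.4142, -1.4142, 4.0000)
after link 2: o_2 = (-2.8284, -0.0000, 4.0000)

-2.828 -0.000 4.000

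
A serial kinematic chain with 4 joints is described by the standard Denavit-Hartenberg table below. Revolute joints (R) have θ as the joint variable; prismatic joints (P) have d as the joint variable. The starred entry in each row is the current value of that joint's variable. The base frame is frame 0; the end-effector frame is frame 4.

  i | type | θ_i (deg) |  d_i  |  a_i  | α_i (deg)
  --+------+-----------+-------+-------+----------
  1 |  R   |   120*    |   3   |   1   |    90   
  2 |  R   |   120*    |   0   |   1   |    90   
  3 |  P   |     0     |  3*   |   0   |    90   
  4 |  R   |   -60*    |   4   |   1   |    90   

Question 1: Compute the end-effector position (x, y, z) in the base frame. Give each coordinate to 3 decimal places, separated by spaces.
after link 1: o_1 = (-0.5000, 0.8660, 3.0000)
after link 2: o_2 = (-0.2500, 0.4330, 3.8660)
after link 3: o_3 = (-1.5490, 2.6830, 5.3660)
after link 4: o_4 = (-4.5131, -0.1830, 5.3660)

-4.513 -0.183 5.366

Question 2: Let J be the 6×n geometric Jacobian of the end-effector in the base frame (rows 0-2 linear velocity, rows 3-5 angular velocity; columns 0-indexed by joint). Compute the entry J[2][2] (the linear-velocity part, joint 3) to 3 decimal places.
prismatic axis z_2 = (-0.4330,0.7500,0.5000)
J_v[:, 2] = z_2; J_ω[:, 2] = (0,0,0)
entry J[2][2] = 0.5000

0.500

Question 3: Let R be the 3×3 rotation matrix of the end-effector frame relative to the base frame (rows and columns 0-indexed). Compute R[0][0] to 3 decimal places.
0.500

End-effector x-axis (col 0 of R) = (0.5000,-0.8660,0.0000)
R[0][0] = 0.5000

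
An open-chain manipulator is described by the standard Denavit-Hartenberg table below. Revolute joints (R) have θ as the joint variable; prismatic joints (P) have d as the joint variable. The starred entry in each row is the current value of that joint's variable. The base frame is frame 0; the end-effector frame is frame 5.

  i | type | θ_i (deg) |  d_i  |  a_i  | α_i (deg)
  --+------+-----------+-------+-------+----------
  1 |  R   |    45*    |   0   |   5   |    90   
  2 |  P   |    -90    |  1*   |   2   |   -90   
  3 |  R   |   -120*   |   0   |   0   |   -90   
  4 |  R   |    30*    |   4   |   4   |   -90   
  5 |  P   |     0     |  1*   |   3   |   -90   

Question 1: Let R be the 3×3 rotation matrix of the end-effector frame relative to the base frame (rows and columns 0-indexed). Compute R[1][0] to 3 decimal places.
-0.884

End-effector x-axis (col 0 of R) = (0.1768,-0.8839,0.4330)
R[1][0] = -0.8839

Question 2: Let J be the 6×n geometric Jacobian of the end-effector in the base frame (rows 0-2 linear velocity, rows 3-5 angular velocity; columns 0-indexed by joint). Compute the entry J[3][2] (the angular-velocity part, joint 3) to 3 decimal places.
axis z_2 = (0.7071,0.7071,0.0000); lever o_n−o_2 = (1.7331,-7.9076,-0.6830)
cross product → J_v[:, 2] = (-0.4830,0.4830,-6.8170)
J_ω[:, 2] = z_2
entry J[3][2] = 0.7071

0.707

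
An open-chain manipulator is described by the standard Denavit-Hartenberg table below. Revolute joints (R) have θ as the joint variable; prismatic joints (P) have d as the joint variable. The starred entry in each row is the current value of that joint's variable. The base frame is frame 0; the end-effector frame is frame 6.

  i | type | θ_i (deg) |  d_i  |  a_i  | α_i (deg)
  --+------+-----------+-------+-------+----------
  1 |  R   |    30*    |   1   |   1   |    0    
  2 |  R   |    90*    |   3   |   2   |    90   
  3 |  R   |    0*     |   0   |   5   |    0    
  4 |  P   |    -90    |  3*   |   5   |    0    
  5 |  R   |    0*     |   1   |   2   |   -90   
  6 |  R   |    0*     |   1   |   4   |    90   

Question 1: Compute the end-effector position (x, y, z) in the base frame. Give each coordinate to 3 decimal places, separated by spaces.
after link 1: o_1 = (0.8660, 0.5000, 1.0000)
after link 2: o_2 = (-0.1340, 2.2321, 4.0000)
after link 3: o_3 = (-2.6340, 6.5622, 4.0000)
after link 4: o_4 = (-0.0359, 8.0622, -1.0000)
after link 5: o_5 = (0.8301, 8.5622, -3.0000)
after link 6: o_6 = (0.3301, 9.4282, -7.0000)

0.330 9.428 -7.000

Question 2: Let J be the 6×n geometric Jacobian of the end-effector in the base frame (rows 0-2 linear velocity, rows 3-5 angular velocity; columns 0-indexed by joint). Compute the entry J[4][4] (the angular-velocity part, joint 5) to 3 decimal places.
axis z_4 = (0.8660,0.5000,0.0000); lever o_n−o_4 = (0.3660,1.3660,-6.0000)
cross product → J_v[:, 4] = (-3.0000,5.1962,1.0000)
J_ω[:, 4] = z_4
entry J[4][4] = 0.5000

0.500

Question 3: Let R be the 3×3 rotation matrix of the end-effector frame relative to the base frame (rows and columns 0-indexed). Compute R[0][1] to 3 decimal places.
End-effector y-axis (col 1 of R) = (-0.5000,0.8660,0.0000)
R[0][1] = -0.5000

-0.500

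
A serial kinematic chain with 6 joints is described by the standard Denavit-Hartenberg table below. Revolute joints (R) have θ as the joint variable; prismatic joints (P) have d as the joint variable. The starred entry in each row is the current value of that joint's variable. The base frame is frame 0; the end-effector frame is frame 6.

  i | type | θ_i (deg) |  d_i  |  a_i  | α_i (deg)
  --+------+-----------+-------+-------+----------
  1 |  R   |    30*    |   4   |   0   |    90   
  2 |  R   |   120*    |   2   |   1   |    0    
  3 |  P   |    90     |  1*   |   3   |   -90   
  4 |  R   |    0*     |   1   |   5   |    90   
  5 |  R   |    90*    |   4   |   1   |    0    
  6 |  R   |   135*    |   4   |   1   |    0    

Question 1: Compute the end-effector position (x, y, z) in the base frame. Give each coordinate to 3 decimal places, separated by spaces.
0.157 -12.611 0.100

after link 1: o_1 = (0.0000, 0.0000, 4.0000)
after link 2: o_2 = (0.5670, -1.9821, 4.8660)
after link 3: o_3 = (-1.1830, -4.1471, 3.3660)
after link 4: o_4 = (-4.5000, -6.0622, 0.0000)
after link 5: o_5 = (-2.0670, -9.2763, -0.8660)
after link 6: o_6 = (0.1572, -12.6110, 0.0999)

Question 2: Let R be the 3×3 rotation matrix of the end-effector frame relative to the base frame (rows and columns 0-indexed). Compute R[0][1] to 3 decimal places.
End-effector y-axis (col 1 of R) = (-0.8365,-0.4830,0.2588)
R[0][1] = -0.8365

-0.837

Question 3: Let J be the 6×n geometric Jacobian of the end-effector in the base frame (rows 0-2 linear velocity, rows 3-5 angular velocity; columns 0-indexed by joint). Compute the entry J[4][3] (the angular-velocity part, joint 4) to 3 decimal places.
0.250

axis z_3 = (0.4330,0.2500,-0.8660); lever o_n−o_3 = (1.3402,-8.4639,-3.2661)
cross product → J_v[:, 3] = (-8.1464,0.2537,-4.0000)
J_ω[:, 3] = z_3
entry J[4][3] = 0.2500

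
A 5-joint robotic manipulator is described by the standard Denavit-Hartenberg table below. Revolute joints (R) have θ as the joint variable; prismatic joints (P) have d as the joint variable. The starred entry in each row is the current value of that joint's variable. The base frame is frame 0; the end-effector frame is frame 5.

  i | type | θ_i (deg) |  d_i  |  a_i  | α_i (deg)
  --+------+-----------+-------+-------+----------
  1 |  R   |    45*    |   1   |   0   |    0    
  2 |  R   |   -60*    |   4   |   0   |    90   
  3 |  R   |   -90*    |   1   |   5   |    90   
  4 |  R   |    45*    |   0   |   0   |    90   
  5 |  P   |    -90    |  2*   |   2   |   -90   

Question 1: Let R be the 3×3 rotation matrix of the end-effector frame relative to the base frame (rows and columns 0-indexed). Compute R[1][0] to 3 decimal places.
-0.259

End-effector x-axis (col 0 of R) = (0.9659,-0.2588,-0.0000)
R[1][0] = -0.2588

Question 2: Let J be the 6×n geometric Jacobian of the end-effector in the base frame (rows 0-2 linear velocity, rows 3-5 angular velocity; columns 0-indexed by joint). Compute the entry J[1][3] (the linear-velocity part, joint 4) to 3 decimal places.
axis z_3 = (-0.9659,0.2588,-0.0000); lever o_n−o_3 = (2.2979,0.8484,-1.4142)
cross product → J_v[:, 3] = (-0.3660,-1.3660,-1.4142)
J_ω[:, 3] = z_3
entry J[1][3] = -1.3660

-1.366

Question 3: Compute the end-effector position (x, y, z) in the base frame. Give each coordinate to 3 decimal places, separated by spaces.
2.039 -0.118 -1.414

after link 1: o_1 = (0.0000, 0.0000, 1.0000)
after link 2: o_2 = (0.0000, 0.0000, 5.0000)
after link 3: o_3 = (-0.2588, -0.9659, 0.0000)
after link 4: o_4 = (-0.2588, -0.9659, 0.0000)
after link 5: o_5 = (2.0391, -0.1175, -1.4142)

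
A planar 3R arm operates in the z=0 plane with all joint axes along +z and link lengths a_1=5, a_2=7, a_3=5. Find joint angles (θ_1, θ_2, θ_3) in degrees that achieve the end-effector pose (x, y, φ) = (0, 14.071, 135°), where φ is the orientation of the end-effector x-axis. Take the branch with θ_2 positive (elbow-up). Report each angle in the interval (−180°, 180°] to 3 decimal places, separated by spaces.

44.999 45.002 44.999

wrist centre = target − a_3·(cos φ, sin φ) = (3.5355, 10.5355)
cos θ_2 = (123.4960−5²−7²)/(2·5·7) = 0.7071; θ_2 = 45.0017° (elbow-up)
β = atan2(10.5355,3.5355) = 71.4491°; ψ = atan2(4.9499,9.9496) = 26.4502°
θ_1 = β − ψ = 44.9989°
θ_3 = φ − θ_1 − θ_2 = 44.9994° (wrapped to (-180°,180°])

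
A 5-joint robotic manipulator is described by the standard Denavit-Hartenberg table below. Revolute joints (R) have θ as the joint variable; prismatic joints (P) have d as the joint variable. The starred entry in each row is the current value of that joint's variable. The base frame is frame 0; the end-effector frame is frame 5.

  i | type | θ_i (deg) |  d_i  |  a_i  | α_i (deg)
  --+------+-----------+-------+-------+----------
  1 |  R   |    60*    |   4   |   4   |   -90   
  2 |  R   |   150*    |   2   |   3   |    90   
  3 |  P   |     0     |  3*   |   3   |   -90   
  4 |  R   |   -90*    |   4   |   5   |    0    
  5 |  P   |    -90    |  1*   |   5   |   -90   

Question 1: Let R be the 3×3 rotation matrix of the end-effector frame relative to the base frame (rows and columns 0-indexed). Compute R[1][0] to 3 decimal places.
0.750

End-effector x-axis (col 0 of R) = (0.4330,0.7500,0.5000)
R[1][0] = 0.7500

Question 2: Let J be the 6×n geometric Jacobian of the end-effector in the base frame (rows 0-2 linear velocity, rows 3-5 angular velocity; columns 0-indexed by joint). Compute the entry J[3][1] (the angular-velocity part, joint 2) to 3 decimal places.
axis z_1 = (-0.8660,0.5000,0.0000); lever o_n−o_1 = (-4.4952,6.2141,-7.4282)
cross product → J_v[:, 1] = (-3.7141,-6.4330,-3.1340)
J_ω[:, 1] = z_1
entry J[3][1] = -0.8660

-0.866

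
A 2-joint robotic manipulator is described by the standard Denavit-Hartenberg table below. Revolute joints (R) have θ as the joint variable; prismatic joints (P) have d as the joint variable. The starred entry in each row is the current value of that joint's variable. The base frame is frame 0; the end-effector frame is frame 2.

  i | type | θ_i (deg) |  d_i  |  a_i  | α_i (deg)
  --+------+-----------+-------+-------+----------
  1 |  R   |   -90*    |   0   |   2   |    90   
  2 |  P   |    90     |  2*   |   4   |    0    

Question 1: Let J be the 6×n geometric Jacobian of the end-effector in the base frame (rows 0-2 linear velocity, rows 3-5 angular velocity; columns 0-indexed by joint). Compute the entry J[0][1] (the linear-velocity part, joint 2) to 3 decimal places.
prismatic axis z_1 = (-1.0000,-0.0000,0.0000)
J_v[:, 1] = z_1; J_ω[:, 1] = (0,0,0)
entry J[0][1] = -1.0000

-1.000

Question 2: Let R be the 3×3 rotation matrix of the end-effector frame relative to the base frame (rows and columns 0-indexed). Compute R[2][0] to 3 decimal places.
1.000

End-effector x-axis (col 0 of R) = (0.0000,-0.0000,1.0000)
R[2][0] = 1.0000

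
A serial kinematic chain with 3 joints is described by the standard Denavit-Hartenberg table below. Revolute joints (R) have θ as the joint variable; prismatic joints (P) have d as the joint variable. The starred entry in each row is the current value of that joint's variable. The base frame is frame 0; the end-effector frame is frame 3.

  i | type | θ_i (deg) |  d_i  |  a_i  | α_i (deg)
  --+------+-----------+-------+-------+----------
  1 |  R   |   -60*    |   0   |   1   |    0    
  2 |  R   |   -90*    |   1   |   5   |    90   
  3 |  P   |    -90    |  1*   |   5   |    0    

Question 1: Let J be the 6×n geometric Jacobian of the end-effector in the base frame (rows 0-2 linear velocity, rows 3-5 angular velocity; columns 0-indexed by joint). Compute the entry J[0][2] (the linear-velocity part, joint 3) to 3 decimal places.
-0.500

prismatic axis z_2 = (-0.5000,0.8660,0.0000)
J_v[:, 2] = z_2; J_ω[:, 2] = (0,0,0)
entry J[0][2] = -0.5000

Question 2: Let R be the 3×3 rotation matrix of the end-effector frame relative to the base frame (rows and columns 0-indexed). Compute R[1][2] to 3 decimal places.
End-effector z-axis (col 2 of R) = (-0.5000,0.8660,0.0000)
R[1][2] = 0.8660

0.866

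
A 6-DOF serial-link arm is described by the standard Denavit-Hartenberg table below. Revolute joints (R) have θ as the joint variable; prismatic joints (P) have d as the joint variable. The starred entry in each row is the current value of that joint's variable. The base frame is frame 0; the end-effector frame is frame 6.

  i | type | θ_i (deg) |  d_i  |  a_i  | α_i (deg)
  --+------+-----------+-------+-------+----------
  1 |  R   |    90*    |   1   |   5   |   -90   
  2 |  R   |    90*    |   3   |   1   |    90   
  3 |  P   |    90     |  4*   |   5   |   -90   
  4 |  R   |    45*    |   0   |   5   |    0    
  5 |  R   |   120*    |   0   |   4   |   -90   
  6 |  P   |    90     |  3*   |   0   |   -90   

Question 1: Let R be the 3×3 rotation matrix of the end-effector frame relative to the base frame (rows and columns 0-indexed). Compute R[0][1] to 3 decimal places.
-0.259

End-effector y-axis (col 1 of R) = (-0.2588,-0.9659,-0.0000)
R[0][1] = -0.2588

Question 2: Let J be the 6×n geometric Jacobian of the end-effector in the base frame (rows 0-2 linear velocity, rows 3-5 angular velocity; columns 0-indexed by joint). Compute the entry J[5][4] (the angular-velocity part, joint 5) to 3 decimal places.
1.000

axis z_4 = (0.0000,0.0000,1.0000); lever o_n−o_4 = (4.6402,1.8625,0.0000)
cross product → J_v[:, 4] = (-1.8625,4.6402,0.0000)
J_ω[:, 4] = z_4
entry J[5][4] = 1.0000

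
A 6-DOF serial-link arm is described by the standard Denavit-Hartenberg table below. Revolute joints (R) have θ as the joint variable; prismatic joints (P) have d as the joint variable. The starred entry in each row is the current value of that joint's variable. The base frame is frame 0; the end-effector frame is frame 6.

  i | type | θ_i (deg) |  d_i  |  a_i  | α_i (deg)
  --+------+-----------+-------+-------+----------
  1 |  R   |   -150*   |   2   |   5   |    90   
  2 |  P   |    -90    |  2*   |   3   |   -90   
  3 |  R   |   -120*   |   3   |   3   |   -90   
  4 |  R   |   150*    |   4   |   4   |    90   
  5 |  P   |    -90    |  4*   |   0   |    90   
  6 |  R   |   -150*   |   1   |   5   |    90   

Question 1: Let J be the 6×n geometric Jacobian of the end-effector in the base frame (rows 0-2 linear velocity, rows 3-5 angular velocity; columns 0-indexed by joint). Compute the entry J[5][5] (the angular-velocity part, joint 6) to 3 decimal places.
axis z_5 = (-0.8080,0.3995,0.4330); lever o_n−o_5 = (-3.2243,0.2545,-3.9420)
cross product → J_v[:, 5] = (-1.6851,-4.5813,1.0825)
J_ω[:, 5] = z_5
entry J[5][5] = 0.4330

0.433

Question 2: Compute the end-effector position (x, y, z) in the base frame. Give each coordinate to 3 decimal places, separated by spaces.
after link 1: o_1 = (-4.3301, -2.5000, 2.0000)
after link 2: o_2 = (-5.3301, -0.7679, -1.0000)
after link 3: o_3 = (-9.2272, -0.0179, 0.5000)
after link 4: o_4 = (-6.9952, 0.1160, -4.6962)
after link 5: o_5 = (-4.8612, 3.3481, -3.6962)
after link 6: o_6 = (-8.0855, 3.6026, -7.6381)

-8.085 3.603 -7.638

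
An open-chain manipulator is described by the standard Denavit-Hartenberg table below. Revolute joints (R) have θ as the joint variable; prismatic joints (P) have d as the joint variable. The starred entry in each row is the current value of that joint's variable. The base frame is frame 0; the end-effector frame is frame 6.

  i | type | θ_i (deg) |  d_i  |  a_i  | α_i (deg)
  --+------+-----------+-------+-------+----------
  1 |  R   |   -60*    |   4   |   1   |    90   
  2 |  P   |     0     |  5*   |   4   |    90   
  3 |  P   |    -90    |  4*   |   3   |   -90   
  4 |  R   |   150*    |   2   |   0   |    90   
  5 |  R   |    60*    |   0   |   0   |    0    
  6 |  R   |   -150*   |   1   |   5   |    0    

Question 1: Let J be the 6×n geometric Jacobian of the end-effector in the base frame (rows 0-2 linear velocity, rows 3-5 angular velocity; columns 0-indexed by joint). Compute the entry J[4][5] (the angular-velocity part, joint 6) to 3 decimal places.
axis z_5 = (0.4330,0.2500,0.8660); lever o_n−o_5 = (-2.0670,4.5801,0.8660)
cross product → J_v[:, 5] = (-3.7500,-2.1651,2.5000)
J_ω[:, 5] = z_5
entry J[4][5] = 0.2500

0.250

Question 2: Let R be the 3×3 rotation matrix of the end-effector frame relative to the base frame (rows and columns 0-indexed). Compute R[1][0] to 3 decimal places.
0.866

End-effector x-axis (col 0 of R) = (-0.5000,0.8660,0.0000)
R[1][0] = 0.8660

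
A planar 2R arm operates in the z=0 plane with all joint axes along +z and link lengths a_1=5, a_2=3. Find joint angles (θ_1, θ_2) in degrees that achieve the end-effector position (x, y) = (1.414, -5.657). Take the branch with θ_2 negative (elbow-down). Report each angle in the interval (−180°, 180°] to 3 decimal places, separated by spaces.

-45.003 -89.998

cos θ_2 = (34.0010−5²−3²)/(2·5·3) = 0.0000; θ_2 = -89.9980° (elbow-down)
β = atan2(-5.6570,1.4140) = -75.9661°; ψ = atan2(-3.0000,5.0001) = -30.9632°
θ_1 = β − ψ = -45.0029°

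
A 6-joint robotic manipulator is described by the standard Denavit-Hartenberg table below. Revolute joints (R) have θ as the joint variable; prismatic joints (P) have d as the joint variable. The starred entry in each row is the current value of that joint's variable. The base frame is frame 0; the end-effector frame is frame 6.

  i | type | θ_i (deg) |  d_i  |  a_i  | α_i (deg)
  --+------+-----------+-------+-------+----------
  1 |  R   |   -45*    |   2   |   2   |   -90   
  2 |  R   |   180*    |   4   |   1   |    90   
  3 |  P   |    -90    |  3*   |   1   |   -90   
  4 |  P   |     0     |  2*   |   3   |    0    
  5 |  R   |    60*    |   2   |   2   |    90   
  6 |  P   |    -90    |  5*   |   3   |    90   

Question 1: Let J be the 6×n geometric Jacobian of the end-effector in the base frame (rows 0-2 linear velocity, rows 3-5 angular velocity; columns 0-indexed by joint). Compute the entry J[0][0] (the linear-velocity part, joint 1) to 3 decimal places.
3.769

axis z_0 = ẑ; lever o_n−o_0 = (-3.7690,-3.7690,-1.7679)
cross product → J_v[:, 0] = (3.7690,-3.7690,0.0000)
J_ω[:, 0] = z_0
entry J[0][0] = 3.7690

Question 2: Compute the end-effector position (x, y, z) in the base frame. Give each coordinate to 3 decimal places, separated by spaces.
-3.769 -3.769 -1.768

after link 1: o_1 = (1.4142, -1.4142, 2.0000)
after link 2: o_2 = (3.5355, 2.1213, 2.0000)
after link 3: o_3 = (2.8284, 1.4142, -1.0000)
after link 4: o_4 = (-0.7071, 0.7071, -1.0000)
after link 5: o_5 = (-2.8284, 1.4142, 0.7321)
after link 6: o_6 = (-3.7690, -3.7690, -1.7679)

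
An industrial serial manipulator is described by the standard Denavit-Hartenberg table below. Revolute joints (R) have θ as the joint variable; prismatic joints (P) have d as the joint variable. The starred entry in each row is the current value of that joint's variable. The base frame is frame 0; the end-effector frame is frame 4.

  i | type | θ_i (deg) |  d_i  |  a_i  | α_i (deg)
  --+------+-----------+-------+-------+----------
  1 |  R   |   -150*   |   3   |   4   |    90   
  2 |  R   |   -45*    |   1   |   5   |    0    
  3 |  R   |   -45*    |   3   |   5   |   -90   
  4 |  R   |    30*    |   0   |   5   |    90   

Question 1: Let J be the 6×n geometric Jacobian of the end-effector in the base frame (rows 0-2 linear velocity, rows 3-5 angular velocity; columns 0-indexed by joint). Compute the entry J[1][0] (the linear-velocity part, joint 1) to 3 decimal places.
-7.276

axis z_0 = ẑ; lever o_n−o_0 = (-7.2760,-2.4687,-9.8657)
cross product → J_v[:, 0] = (2.4687,-7.2760,0.0000)
J_ω[:, 0] = z_0
entry J[1][0] = -7.2760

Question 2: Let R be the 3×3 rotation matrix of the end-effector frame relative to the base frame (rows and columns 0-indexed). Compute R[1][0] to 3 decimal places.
-0.433

End-effector x-axis (col 0 of R) = (0.2500,-0.4330,-0.8660)
R[1][0] = -0.4330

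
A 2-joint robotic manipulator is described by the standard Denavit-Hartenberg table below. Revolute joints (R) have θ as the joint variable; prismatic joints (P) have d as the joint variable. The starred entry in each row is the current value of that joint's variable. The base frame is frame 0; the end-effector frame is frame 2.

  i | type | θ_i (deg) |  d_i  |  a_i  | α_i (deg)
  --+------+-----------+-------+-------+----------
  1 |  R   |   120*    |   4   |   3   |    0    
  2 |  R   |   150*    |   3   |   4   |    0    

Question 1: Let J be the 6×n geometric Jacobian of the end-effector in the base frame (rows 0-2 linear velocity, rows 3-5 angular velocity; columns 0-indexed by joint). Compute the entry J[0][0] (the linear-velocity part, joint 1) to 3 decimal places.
axis z_0 = ẑ; lever o_n−o_0 = (-1.5000,-1.4019,7.0000)
cross product → J_v[:, 0] = (1.4019,-1.5000,0.0000)
J_ω[:, 0] = z_0
entry J[0][0] = 1.4019

1.402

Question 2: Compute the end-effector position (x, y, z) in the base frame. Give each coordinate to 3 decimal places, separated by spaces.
after link 1: o_1 = (-1.5000, 2.5981, 4.0000)
after link 2: o_2 = (-1.5000, -1.4019, 7.0000)

-1.500 -1.402 7.000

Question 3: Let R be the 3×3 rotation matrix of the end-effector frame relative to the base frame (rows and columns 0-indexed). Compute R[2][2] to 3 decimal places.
1.000

End-effector z-axis (col 2 of R) = (0.0000,0.0000,1.0000)
R[2][2] = 1.0000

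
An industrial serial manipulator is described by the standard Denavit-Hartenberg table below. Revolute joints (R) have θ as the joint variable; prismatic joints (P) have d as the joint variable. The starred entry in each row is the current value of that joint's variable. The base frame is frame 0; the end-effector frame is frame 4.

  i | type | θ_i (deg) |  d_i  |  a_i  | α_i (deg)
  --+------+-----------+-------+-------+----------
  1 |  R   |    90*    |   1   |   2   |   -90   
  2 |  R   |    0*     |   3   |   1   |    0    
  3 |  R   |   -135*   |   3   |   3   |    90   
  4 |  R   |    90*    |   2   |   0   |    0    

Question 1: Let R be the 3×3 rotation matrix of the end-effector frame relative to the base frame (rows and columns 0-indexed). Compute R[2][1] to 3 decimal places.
End-effector y-axis (col 1 of R) = (-0.0000,0.7071,-0.7071)
R[2][1] = -0.7071

-0.707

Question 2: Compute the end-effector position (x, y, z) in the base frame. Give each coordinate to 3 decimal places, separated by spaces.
after link 1: o_1 = (0.0000, 2.0000, 1.0000)
after link 2: o_2 = (-3.0000, 3.0000, 1.0000)
after link 3: o_3 = (-6.0000, 0.8787, 3.1213)
after link 4: o_4 = (-6.0000, -0.5355, 1.7071)

-6.000 -0.536 1.707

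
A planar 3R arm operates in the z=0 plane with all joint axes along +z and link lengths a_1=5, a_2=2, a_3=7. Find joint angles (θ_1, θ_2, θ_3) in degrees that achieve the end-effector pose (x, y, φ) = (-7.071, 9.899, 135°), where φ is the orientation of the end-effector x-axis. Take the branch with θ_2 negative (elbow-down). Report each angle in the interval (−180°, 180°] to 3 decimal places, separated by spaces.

wrist centre = target − a_3·(cos φ, sin φ) = (-2.1213, 4.9493)
cos θ_2 = (28.9948−5²−2²)/(2·5·2) = -0.0003; θ_2 = -90.0149° (elbow-down)
β = atan2(4.9493,-2.1213) = 113.2000°; ψ = atan2(-2.0000,4.9995) = -21.8035°
θ_1 = β − ψ = 135.0035°
θ_3 = φ − θ_1 − θ_2 = 90.0114° (wrapped to (-180°,180°])

135.003 -90.015 90.011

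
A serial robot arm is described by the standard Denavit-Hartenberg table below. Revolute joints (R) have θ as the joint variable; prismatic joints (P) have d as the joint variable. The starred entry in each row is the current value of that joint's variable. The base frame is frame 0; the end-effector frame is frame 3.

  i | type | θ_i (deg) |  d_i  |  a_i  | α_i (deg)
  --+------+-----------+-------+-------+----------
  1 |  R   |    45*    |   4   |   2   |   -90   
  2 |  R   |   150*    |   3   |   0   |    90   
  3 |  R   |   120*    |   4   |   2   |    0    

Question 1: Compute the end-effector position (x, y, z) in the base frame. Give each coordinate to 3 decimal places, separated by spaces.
after link 1: o_1 = (1.4142, 1.4142, 4.0000)
after link 2: o_2 = (-0.7071, 3.5355, 4.0000)
after link 3: o_3 = (0.0947, 6.7869, 1.0359)

0.095 6.787 1.036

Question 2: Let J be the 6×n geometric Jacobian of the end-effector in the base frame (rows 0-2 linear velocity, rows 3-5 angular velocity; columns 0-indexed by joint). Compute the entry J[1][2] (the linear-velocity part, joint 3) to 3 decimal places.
axis z_2 = (0.3536,0.3536,-0.8660); lever o_n−o_2 = (0.8018,3.2513,-2.9641)
cross product → J_v[:, 2] = (1.7678,0.3536,0.8660)
J_ω[:, 2] = z_2
entry J[1][2] = 0.3536

0.354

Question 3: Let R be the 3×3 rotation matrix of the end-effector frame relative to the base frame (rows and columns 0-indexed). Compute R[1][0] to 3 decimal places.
End-effector x-axis (col 0 of R) = (-0.3062,0.9186,0.2500)
R[1][0] = 0.9186

0.919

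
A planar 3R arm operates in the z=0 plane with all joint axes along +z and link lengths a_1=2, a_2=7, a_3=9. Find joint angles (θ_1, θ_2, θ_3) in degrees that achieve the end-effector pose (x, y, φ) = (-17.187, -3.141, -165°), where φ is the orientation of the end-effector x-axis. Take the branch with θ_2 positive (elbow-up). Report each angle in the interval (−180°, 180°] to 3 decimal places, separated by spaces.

wrist centre = target − a_3·(cos φ, sin φ) = (-8.4937, -0.8116)
cos θ_2 = (72.8011−2²−7²)/(2·2·7) = 0.7072; θ_2 = 44.9938° (elbow-up)
β = atan2(-0.8116,-8.4937) = -174.5416°; ψ = atan2(4.9492,6.9503) = 35.4542°
θ_1 = β − ψ = -209.9958°
θ_3 = φ − θ_1 − θ_2 = 0.0020° (wrapped to (-180°,180°])

150.004 44.994 0.002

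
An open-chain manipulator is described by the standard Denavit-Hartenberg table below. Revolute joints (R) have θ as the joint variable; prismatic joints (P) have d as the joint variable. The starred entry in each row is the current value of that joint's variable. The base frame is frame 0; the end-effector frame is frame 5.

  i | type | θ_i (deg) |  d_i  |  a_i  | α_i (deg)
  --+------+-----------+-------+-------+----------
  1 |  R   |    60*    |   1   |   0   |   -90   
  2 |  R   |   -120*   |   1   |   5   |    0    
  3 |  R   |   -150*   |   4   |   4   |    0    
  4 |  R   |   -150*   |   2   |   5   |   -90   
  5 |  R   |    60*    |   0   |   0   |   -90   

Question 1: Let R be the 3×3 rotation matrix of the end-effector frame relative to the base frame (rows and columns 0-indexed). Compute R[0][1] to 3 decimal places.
-0.433

End-effector y-axis (col 1 of R) = (-0.4330,-0.7500,0.5000)
R[0][1] = -0.4330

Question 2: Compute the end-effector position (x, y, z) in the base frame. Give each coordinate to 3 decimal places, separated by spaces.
after link 1: o_1 = (0.0000, 0.0000, 1.0000)
after link 2: o_2 = (-2.1160, -1.6651, 5.3301)
after link 3: o_3 = (-5.5801, 0.3349, 1.3301)
after link 4: o_4 = (-6.0622, 3.5000, 5.6603)
after link 5: o_5 = (-6.0622, 3.5000, 5.6603)

-6.062 3.500 5.660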